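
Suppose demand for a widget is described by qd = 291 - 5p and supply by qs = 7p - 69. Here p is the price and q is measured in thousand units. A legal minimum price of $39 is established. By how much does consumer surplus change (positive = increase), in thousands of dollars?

Setting quantity demanded equal to quantity supplied, 291 - 5p = 7p - 69, gives p* = 30 and q* = 141.
Because the floor (39) lies above the market-clearing price, it is binding.
At p = 39: qd = 291 - 5·39 = 96 and qs = 7·39 - 69 = 204.
Consumer surplus without the control is ½ · (58.2 - 30) · 141 = 1988.1.
With the floor, consumers buy 96 units at 39, so CS = ½ · (58.2 - 39) · 96 = 921.6.
Change in consumer surplus = 921.6 - 1988.1 = -1066.5.

-1066.5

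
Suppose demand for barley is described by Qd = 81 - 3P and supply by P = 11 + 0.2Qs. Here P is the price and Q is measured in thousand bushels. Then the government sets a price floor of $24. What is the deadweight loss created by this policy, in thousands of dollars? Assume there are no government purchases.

117.6

Rearranging supply gives Qs = 5P - 55. In a free market, 81 - 3P = 5P - 55 gives the equilibrium P* = 17, Q* = 30.
Since 24 > 17, the floor is binding.
At P = 24: Qd = 81 - 3·24 = 9 and Qs = 5·24 - 55 = 65.
Quantity traded falls to 9. At Q = 9 the demand price is (81 - 9)/3 = 24 and the supply price is (55 + 9)/5 = 12.8.
Deadweight loss = ½ · (24 - 12.8) · (30 - 9) = ½ · 11.2 · 21 = 117.6.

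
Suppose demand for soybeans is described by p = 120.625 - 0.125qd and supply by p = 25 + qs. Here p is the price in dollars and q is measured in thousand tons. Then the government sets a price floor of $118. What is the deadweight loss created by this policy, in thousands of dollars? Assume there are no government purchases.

2304

Rearranging demand gives qd = 965 - 8p; rearranging supply gives qs = p - 25. Equilibrium: 965 - 8p = p - 25, so 990 = 9p and p* = 110, q* = 85.
Since 118 > 110, the floor is binding.
At p = 118: qd = 965 - 8·118 = 21 and qs = 118 - 25 = 93.
Quantity traded falls to 21. At q = 21 the demand price is (965 - 21)/8 = 118 and the supply price is 25 + 21 = 46.
Deadweight loss = ½ · (118 - 46) · (85 - 21) = ½ · 72 · 64 = 2304.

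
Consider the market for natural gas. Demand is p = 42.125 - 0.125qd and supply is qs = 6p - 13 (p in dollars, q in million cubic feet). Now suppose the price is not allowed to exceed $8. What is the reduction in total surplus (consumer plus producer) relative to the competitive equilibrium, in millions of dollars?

Rearranging demand gives qd = 337 - 8p. Equilibrium: 337 - 8p = 6p - 13, so 350 = 14p and p* = 25, q* = 137.
Because the ceiling (8) lies below the market-clearing price, it is binding.
At p = 8: qd = 337 - 8·8 = 273 and qs = 6·8 - 13 = 35.
Quantity traded falls to 35. At q = 35 the demand price is (337 - 35)/8 = 37.75 and the supply price is (13 + 35)/6 = 8.
Deadweight loss = ½ · (37.75 - 8) · (137 - 35) = ½ · 29.75 · 102 = 1517.25.

1517.25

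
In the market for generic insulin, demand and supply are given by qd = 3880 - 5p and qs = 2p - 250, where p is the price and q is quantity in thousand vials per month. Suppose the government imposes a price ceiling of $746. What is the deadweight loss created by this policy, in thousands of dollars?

Setting quantity demanded equal to quantity supplied, 3880 - 5p = 2p - 250, gives p* = 590 and q* = 930.
The ceiling of 746 is above the equilibrium price 590, so it is not binding; the market clears at p* = 590, q* = 930.
Since the control does not bind, no trades are prevented and deadweight loss is zero.

0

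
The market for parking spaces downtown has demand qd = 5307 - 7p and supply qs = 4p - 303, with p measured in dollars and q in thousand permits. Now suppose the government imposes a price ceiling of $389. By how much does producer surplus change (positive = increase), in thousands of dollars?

Without the control the market clears where 5307 - 7p = 4p - 303, i.e. p* = 510 and q* = 1737.
The ceiling of 389 is below the equilibrium price 510, so it binds.
At p = 389: qd = 5307 - 7·389 = 2584 and qs = 4·389 - 303 = 1253.
Producer surplus without the control is ½ · (510 - 75.75) · 1737 = 377146.125.
With the ceiling, producers sell 1253 units at 389, so PS = ½ · (389 - 75.75) · 1253 = 196251.125.
Change in producer surplus = 196251.125 - 377146.125 = -180895.

-180895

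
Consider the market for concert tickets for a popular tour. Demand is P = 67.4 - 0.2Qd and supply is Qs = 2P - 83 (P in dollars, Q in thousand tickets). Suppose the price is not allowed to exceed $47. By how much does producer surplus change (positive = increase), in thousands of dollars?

Rearranging demand gives Qd = 337 - 5P. Setting quantity demanded equal to quantity supplied, 337 - 5P = 2P - 83, gives P* = 60 and Q* = 37.
Because the ceiling (47) lies below the market-clearing price, it is binding.
At P = 47: Qd = 337 - 5·47 = 102 and Qs = 2·47 - 83 = 11.
Producer surplus without the control is ½ · (60 - 41.5) · 37 = 342.25.
With the ceiling, producers sell 11 units at 47, so PS = ½ · (47 - 41.5) · 11 = 30.25.
Change in producer surplus = 30.25 - 342.25 = -312.

-312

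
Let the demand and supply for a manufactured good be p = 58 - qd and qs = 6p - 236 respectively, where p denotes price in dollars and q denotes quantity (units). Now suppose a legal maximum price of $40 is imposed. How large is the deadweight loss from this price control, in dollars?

Rearranging demand gives qd = 58 - p. Without the control the market clears where 58 - p = 6p - 236, i.e. p* = 42 and q* = 16.
Since 40 < 42, the ceiling is binding.
At p = 40: qd = 58 - 40 = 18 and qs = 6·40 - 236 = 4.
Quantity traded falls to 4. At q = 4 the demand price is 58 - 4 = 54 and the supply price is (236 + 4)/6 = 40.
Deadweight loss = ½ · (54 - 40) · (16 - 4) = ½ · 14 · 12 = 84.

84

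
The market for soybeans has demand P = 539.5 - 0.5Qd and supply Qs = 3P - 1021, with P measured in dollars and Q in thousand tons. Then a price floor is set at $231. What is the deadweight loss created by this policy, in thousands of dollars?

0

Rearranging demand gives Qd = 1079 - 2P. Setting quantity demanded equal to quantity supplied, 1079 - 2P = 3P - 1021, gives P* = 420 and Q* = 239.
The floor of 231 is below the equilibrium price 420, so it is not binding; the market clears at P* = 420, Q* = 239.
Since the control does not bind, no trades are prevented and deadweight loss is zero.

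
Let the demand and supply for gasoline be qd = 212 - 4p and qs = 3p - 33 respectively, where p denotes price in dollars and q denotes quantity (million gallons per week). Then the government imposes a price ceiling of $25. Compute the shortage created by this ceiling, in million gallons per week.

70

In a free market, 212 - 4p = 3p - 33 gives the equilibrium p* = 35, q* = 72.
Because the ceiling (25) lies below the market-clearing price, it is binding.
At p = 25: qd = 212 - 4·25 = 112 and qs = 3·25 - 33 = 42.
Shortage = qd - qs = 112 - 42 = 70.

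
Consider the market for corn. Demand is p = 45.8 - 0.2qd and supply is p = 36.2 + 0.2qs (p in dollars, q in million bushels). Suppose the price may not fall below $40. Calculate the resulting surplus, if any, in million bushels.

0

Rearranging demand gives qd = 229 - 5p; rearranging supply gives qs = 5p - 181. Equilibrium: 229 - 5p = 5p - 181, so 410 = 10p and p* = 41, q* = 24.
Since 40 is below p* = 41, the floor does not bind and the free-market outcome prevails.
Since the control does not bind, there is no surplus.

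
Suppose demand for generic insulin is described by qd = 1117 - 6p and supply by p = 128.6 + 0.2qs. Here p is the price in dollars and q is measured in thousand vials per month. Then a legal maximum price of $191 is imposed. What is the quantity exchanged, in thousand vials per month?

157

Rearranging supply gives qs = 5p - 643. Without the control the market clears where 1117 - 6p = 5p - 643, i.e. p* = 160 and q* = 157.
The ceiling of 191 is above the equilibrium price 160, so it is not binding; the market clears at p* = 160, q* = 157.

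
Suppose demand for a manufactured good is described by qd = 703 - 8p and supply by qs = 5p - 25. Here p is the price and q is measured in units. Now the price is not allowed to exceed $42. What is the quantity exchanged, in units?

In a free market, 703 - 8p = 5p - 25 gives the equilibrium p* = 56, q* = 255.
Because the ceiling (42) lies below the market-clearing price, it is binding.
At p = 42: qd = 703 - 8·42 = 367 and qs = 5·42 - 25 = 185.
The quantity actually transacted is the short side, supply: 185.

185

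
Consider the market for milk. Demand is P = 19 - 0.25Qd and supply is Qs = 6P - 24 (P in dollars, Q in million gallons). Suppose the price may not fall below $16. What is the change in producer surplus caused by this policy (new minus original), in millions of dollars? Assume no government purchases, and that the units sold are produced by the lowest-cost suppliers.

Rearranging demand gives Qd = 76 - 4P. Without the control the market clears where 76 - 4P = 6P - 24, i.e. P* = 10 and Q* = 36.
Since 16 > 10, the floor is binding.
At P = 16: Qd = 76 - 4·16 = 12 and Qs = 6·16 - 24 = 72.
Producer surplus without the control is ½ · (10 - 4) · 36 = 108.
With the floor, 12 units are sold at 16. The supply price at Q = 12 is 6, so PS = ½ · [(16 - 4) + (16 - 6)] · 12 = 132.
Change in producer surplus = 132 - 108 = 24.

24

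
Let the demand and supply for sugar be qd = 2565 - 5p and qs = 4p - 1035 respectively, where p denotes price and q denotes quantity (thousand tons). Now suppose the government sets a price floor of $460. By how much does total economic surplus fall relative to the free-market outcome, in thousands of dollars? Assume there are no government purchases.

20250

In a free market, 2565 - 5p = 4p - 1035 gives the equilibrium p* = 400, q* = 565.
Because the floor (460) lies above the market-clearing price, it is binding.
At p = 460: qd = 2565 - 5·460 = 265 and qs = 4·460 - 1035 = 805.
Quantity traded falls to 265. At q = 265 the demand price is (2565 - 265)/5 = 460 and the supply price is (1035 + 265)/4 = 325.
Deadweight loss = ½ · (460 - 325) · (565 - 265) = ½ · 135 · 300 = 20250.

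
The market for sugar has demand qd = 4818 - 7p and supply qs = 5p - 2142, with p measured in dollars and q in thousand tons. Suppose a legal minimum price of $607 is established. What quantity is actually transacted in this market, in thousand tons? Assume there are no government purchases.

569

Equilibrium: 4818 - 7p = 5p - 2142, so 6960 = 12p and p* = 580, q* = 758.
Since 607 > 580, the floor is binding.
At p = 607: qd = 4818 - 7·607 = 569 and qs = 5·607 - 2142 = 893.
The quantity actually transacted is the short side, demand: 569.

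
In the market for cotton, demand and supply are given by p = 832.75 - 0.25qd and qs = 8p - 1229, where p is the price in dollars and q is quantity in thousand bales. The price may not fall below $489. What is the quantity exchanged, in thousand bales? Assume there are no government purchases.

1375

Rearranging demand gives qd = 3331 - 4p. Equilibrium: 3331 - 4p = 8p - 1229, so 4560 = 12p and p* = 380, q* = 1811.
The floor of 489 is above the equilibrium price 380, so it binds.
At p = 489: qd = 3331 - 4·489 = 1375 and qs = 8·489 - 1229 = 2683.
The quantity actually transacted is the short side, demand: 1375.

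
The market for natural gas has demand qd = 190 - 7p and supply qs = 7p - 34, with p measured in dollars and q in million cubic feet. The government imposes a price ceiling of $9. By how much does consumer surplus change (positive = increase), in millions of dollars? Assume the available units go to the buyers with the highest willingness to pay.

31.5

Equilibrium: 190 - 7p = 7p - 34, so 224 = 14p and p* = 16, q* = 78.
The ceiling of 9 is below the equilibrium price 16, so it binds.
At p = 9: qd = 190 - 7·9 = 127 and qs = 7·9 - 34 = 29.
Consumer surplus without the control is ½ · (190/7 - 16) · 78 = 3042/7.
With the ceiling, 29 units are sold at 9 (assume they go to the highest-value buyers). The demand price at q = 29 is 23, so CS = ½ · [(190/7 - 9) + (23 - 9)] · 29 = 6525/14.
Change in consumer surplus = 6525/14 - 3042/7 = 31.5.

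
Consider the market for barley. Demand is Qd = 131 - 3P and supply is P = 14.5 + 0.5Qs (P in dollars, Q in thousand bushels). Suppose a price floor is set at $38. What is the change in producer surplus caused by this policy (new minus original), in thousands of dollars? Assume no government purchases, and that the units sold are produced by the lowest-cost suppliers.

Rearranging supply gives Qs = 2P - 29. Equilibrium: 131 - 3P = 2P - 29, so 160 = 5P and P* = 32, Q* = 35.
Because the floor (38) lies above the market-clearing price, it is binding.
At P = 38: Qd = 131 - 3·38 = 17 and Qs = 2·38 - 29 = 47.
Producer surplus without the control is ½ · (32 - 14.5) · 35 = 306.25.
With the floor, 17 units are sold at 38. The supply price at Q = 17 is 23, so PS = ½ · [(38 - 14.5) + (38 - 23)] · 17 = 327.25.
Change in producer surplus = 327.25 - 306.25 = 21.

21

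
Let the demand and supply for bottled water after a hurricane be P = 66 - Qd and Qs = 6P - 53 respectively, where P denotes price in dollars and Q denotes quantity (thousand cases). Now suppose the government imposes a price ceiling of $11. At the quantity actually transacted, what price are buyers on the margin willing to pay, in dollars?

Rearranging demand gives Qd = 66 - P. In a free market, 66 - P = 6P - 53 gives the equilibrium P* = 17, Q* = 49.
The ceiling of 11 is below the equilibrium price 17, so it binds.
At P = 11: Qd = 66 - 11 = 55 and Qs = 6·11 - 53 = 13.
Only 13 units reach the market. On the demand curve, the marginal buyer's willingness to pay at Q = 13 is (66 - 13) = 53.

53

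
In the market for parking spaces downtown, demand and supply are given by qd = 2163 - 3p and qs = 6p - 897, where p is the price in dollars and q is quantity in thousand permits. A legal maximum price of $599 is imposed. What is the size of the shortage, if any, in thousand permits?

Setting quantity demanded equal to quantity supplied, 2163 - 3p = 6p - 897, gives p* = 340 and q* = 1143.
Since 599 is above p* = 340, the ceiling does not bind and the free-market outcome prevails.
Since the control does not bind, there is no shortage.

0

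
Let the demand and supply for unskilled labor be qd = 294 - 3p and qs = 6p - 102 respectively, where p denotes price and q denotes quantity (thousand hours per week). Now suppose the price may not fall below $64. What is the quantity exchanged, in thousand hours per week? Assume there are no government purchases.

102

In a free market, 294 - 3p = 6p - 102 gives the equilibrium p* = 44, q* = 162.
The floor of 64 is above the equilibrium price 44, so it binds.
At p = 64: qd = 294 - 3·64 = 102 and qs = 6·64 - 102 = 282.
The quantity actually transacted is the short side, demand: 102.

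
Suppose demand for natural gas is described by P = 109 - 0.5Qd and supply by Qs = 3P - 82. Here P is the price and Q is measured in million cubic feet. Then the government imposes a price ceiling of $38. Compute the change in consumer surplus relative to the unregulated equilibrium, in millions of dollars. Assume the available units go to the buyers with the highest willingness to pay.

-385

Rearranging demand gives Qd = 218 - 2P. Without the control the market clears where 218 - 2P = 3P - 82, i.e. P* = 60 and Q* = 98.
Because the ceiling (38) lies below the market-clearing price, it is binding.
At P = 38: Qd = 218 - 2·38 = 142 and Qs = 3·38 - 82 = 32.
Consumer surplus without the control is ½ · (109 - 60) · 98 = 2401.
With the ceiling, 32 units are sold at 38 (assume they go to the highest-value buyers). The demand price at Q = 32 is 93, so CS = ½ · [(109 - 38) + (93 - 38)] · 32 = 2016.
Change in consumer surplus = 2016 - 2401 = -385.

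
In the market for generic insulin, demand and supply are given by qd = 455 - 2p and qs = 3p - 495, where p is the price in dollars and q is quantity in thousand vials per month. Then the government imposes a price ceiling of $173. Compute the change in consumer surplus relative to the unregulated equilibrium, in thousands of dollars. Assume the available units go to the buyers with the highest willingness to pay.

-242.25

Equilibrium: 455 - 2p = 3p - 495, so 950 = 5p and p* = 190, q* = 75.
The ceiling of 173 is below the equilibrium price 190, so it binds.
At p = 173: qd = 455 - 2·173 = 109 and qs = 3·173 - 495 = 24.
Consumer surplus without the control is ½ · (227.5 - 190) · 75 = 1406.25.
With the ceiling, 24 units are sold at 173 (assume they go to the highest-value buyers). The demand price at q = 24 is 215.5, so CS = ½ · [(227.5 - 173) + (215.5 - 173)] · 24 = 1164.
Change in consumer surplus = 1164 - 1406.25 = -242.25.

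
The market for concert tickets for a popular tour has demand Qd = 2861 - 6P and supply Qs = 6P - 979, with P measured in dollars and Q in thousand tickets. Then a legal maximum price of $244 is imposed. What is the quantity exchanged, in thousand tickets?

485

Without the control the market clears where 2861 - 6P = 6P - 979, i.e. P* = 320 and Q* = 941.
The ceiling of 244 is below the equilibrium price 320, so it binds.
At P = 244: Qd = 2861 - 6·244 = 1397 and Qs = 6·244 - 979 = 485.
The quantity actually transacted is the short side, supply: 485.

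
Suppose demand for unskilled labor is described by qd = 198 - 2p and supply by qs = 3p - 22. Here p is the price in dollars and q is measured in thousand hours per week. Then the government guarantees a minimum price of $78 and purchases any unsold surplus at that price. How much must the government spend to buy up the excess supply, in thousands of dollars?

13260

In a free market, 198 - 2p = 3p - 22 gives the equilibrium p* = 44, q* = 110.
The floor of 78 is above the equilibrium price 44, so it binds.
At p = 78: qd = 198 - 2·78 = 42 and qs = 3·78 - 22 = 212.
Surplus = qs - qd = 170.
Government expenditure = surplus × support price = 170 × 78 = 13260.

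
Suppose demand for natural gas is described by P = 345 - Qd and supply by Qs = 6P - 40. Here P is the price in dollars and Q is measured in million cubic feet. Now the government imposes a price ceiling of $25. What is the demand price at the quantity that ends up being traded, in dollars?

235

Rearranging demand gives Qd = 345 - P. In a free market, 345 - P = 6P - 40 gives the equilibrium P* = 55, Q* = 290.
Because the ceiling (25) lies below the market-clearing price, it is binding.
At P = 25: Qd = 345 - 25 = 320 and Qs = 6·25 - 40 = 110.
Only 110 units reach the market. On the demand curve, the marginal buyer's willingness to pay at Q = 110 is (345 - 110) = 235.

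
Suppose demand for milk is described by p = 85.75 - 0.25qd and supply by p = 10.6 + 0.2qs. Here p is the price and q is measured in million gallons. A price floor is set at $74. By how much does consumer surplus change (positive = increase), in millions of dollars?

Rearranging demand gives qd = 343 - 4p; rearranging supply gives qs = 5p - 53. In a free market, 343 - 4p = 5p - 53 gives the equilibrium p* = 44, q* = 167.
Because the floor (74) lies above the market-clearing price, it is binding.
At p = 74: qd = 343 - 4·74 = 47 and qs = 5·74 - 53 = 317.
Consumer surplus without the control is ½ · (85.75 - 44) · 167 = 3486.125.
With the floor, consumers buy 47 units at 74, so CS = ½ · (85.75 - 74) · 47 = 276.125.
Change in consumer surplus = 276.125 - 3486.125 = -3210.

-3210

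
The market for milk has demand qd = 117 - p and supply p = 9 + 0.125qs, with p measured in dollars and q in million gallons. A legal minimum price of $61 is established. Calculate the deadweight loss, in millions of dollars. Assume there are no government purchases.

900

Rearranging supply gives qs = 8p - 72. Without the control the market clears where 117 - p = 8p - 72, i.e. p* = 21 and q* = 96.
Since 61 > 21, the floor is binding.
At p = 61: qd = 117 - 61 = 56 and qs = 8·61 - 72 = 416.
Quantity traded falls to 56. At q = 56 the demand price is 117 - 56 = 61 and the supply price is (72 + 56)/8 = 16.
Deadweight loss = ½ · (61 - 16) · (96 - 56) = ½ · 45 · 40 = 900.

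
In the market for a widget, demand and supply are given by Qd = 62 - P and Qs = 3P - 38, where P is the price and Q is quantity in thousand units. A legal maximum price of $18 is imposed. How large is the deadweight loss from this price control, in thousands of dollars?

294

In a free market, 62 - P = 3P - 38 gives the equilibrium P* = 25, Q* = 37.
The ceiling of 18 is below the equilibrium price 25, so it binds.
At P = 18: Qd = 62 - 18 = 44 and Qs = 3·18 - 38 = 16.
Quantity traded falls to 16. At Q = 16 the demand price is 62 - 16 = 46 and the supply price is (38 + 16)/3 = 18.
Deadweight loss = ½ · (46 - 18) · (37 - 16) = ½ · 28 · 21 = 294.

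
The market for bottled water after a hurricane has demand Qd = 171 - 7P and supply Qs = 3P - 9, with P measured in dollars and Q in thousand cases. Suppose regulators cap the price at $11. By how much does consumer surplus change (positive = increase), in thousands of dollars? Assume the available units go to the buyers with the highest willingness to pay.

Equilibrium: 171 - 7P = 3P - 9, so 180 = 10P and P* = 18, Q* = 45.
Because the ceiling (11) lies below the market-clearing price, it is binding.
At P = 11: Qd = 171 - 7·11 = 94 and Qs = 3·11 - 9 = 24.
Consumer surplus without the control is ½ · (171/7 - 18) · 45 = 2025/14.
With the ceiling, 24 units are sold at 11 (assume they go to the highest-value buyers). The demand price at Q = 24 is 21, so CS = ½ · [(171/7 - 11) + (21 - 11)] · 24 = 1968/7.
Change in consumer surplus = 1968/7 - 2025/14 = 136.5.

136.5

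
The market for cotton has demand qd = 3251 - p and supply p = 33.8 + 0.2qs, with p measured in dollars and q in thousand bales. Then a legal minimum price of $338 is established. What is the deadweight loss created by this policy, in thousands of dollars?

0

Rearranging supply gives qs = 5p - 169. Equilibrium: 3251 - p = 5p - 169, so 3420 = 6p and p* = 570, q* = 2681.
Since 338 is below p* = 570, the floor does not bind and the free-market outcome prevails.
Since the control does not bind, no trades are prevented and deadweight loss is zero.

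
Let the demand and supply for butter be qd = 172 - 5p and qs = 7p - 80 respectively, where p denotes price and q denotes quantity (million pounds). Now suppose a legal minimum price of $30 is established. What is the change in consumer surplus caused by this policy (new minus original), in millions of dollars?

-400.5

In a free market, 172 - 5p = 7p - 80 gives the equilibrium p* = 21, q* = 67.
The floor of 30 is above the equilibrium price 21, so it binds.
At p = 30: qd = 172 - 5·30 = 22 and qs = 7·30 - 80 = 130.
Consumer surplus without the control is ½ · (34.4 - 21) · 67 = 448.9.
With the floor, consumers buy 22 units at 30, so CS = ½ · (34.4 - 30) · 22 = 48.4.
Change in consumer surplus = 48.4 - 448.9 = -400.5.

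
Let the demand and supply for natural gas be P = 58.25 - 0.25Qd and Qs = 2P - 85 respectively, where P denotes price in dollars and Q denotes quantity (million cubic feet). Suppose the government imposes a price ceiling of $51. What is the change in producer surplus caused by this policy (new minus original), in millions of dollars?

-38

Rearranging demand gives Qd = 233 - 4P. Setting quantity demanded equal to quantity supplied, 233 - 4P = 2P - 85, gives P* = 53 and Q* = 21.
The ceiling of 51 is below the equilibrium price 53, so it binds.
At P = 51: Qd = 233 - 4·51 = 29 and Qs = 2·51 - 85 = 17.
Producer surplus without the control is ½ · (53 - 42.5) · 21 = 110.25.
With the ceiling, producers sell 17 units at 51, so PS = ½ · (51 - 42.5) · 17 = 72.25.
Change in producer surplus = 72.25 - 110.25 = -38.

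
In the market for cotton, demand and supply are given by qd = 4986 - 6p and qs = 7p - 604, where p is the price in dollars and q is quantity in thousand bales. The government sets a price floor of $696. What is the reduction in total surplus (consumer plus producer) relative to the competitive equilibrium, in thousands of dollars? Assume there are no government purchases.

394212

Without the control the market clears where 4986 - 6p = 7p - 604, i.e. p* = 430 and q* = 2406.
Since 696 > 430, the floor is binding.
At p = 696: qd = 4986 - 6·696 = 810 and qs = 7·696 - 604 = 4268.
Quantity traded falls to 810. At q = 810 the demand price is (4986 - 810)/6 = 696 and the supply price is (604 + 810)/7 = 202.
Deadweight loss = ½ · (696 - 202) · (2406 - 810) = ½ · 494 · 1596 = 394212.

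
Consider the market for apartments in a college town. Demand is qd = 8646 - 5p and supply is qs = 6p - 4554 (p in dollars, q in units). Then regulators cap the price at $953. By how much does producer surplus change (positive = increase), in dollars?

-470535

Equilibrium: 8646 - 5p = 6p - 4554, so 13200 = 11p and p* = 1200, q* = 2646.
Because the ceiling (953) lies below the market-clearing price, it is binding.
At p = 953: qd = 8646 - 5·953 = 3881 and qs = 6·953 - 4554 = 1164.
Producer surplus without the control is ½ · (1200 - 759) · 2646 = 583443.
With the ceiling, producers sell 1164 units at 953, so PS = ½ · (953 - 759) · 1164 = 112908.
Change in producer surplus = 112908 - 583443 = -470535.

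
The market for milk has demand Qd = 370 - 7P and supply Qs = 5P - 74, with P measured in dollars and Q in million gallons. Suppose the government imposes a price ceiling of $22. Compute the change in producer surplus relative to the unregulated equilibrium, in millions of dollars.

-1102.5

In a free market, 370 - 7P = 5P - 74 gives the equilibrium P* = 37, Q* = 111.
Since 22 < 37, the ceiling is binding.
At P = 22: Qd = 370 - 7·22 = 216 and Qs = 5·22 - 74 = 36.
Producer surplus without the control is ½ · (37 - 14.8) · 111 = 1232.1.
With the ceiling, producers sell 36 units at 22, so PS = ½ · (22 - 14.8) · 36 = 129.6.
Change in producer surplus = 129.6 - 1232.1 = -1102.5.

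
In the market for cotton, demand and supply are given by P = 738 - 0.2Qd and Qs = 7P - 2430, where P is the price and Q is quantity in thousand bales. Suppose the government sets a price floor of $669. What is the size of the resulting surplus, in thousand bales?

1908

Rearranging demand gives Qd = 3690 - 5P. Without the control the market clears where 3690 - 5P = 7P - 2430, i.e. P* = 510 and Q* = 1140.
The floor of 669 is above the equilibrium price 510, so it binds.
At P = 669: Qd = 3690 - 5·669 = 345 and Qs = 7·669 - 2430 = 2253.
Surplus = Qs - Qd = 2253 - 345 = 1908.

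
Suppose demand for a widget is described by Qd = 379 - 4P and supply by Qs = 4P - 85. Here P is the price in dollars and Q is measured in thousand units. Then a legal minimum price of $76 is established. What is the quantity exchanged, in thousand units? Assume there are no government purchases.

Setting quantity demanded equal to quantity supplied, 379 - 4P = 4P - 85, gives P* = 58 and Q* = 147.
Since 76 > 58, the floor is binding.
At P = 76: Qd = 379 - 4·76 = 75 and Qs = 4·76 - 85 = 219.
The quantity actually transacted is the short side, demand: 75.

75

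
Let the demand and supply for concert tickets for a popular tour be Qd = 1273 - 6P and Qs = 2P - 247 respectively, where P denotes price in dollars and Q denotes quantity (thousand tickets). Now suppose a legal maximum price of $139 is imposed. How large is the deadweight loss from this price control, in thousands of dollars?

In a free market, 1273 - 6P = 2P - 247 gives the equilibrium P* = 190, Q* = 133.
The ceiling of 139 is below the equilibrium price 190, so it binds.
At P = 139: Qd = 1273 - 6·139 = 439 and Qs = 2·139 - 247 = 31.
Quantity traded falls to 31. At Q = 31 the demand price is (1273 - 31)/6 = 207 and the supply price is (247 + 31)/2 = 139.
Deadweight loss = ½ · (207 - 139) · (133 - 31) = ½ · 68 · 102 = 3468.

3468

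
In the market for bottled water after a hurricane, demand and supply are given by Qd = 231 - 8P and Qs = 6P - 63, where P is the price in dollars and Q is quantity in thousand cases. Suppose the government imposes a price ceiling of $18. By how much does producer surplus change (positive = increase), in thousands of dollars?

-162

In a free market, 231 - 8P = 6P - 63 gives the equilibrium P* = 21, Q* = 63.
Because the ceiling (18) lies below the market-clearing price, it is binding.
At P = 18: Qd = 231 - 8·18 = 87 and Qs = 6·18 - 63 = 45.
Producer surplus without the control is ½ · (21 - 10.5) · 63 = 330.75.
With the ceiling, producers sell 45 units at 18, so PS = ½ · (18 - 10.5) · 45 = 168.75.
Change in producer surplus = 168.75 - 330.75 = -162.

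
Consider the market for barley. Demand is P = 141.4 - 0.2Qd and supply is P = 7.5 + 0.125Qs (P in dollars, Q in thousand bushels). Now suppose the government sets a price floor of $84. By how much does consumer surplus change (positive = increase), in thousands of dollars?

-8737.5

Rearranging demand gives Qd = 707 - 5P; rearranging supply gives Qs = 8P - 60. Without the control the market clears where 707 - 5P = 8P - 60, i.e. P* = 59 and Q* = 412.
The floor of 84 is above the equilibrium price 59, so it binds.
At P = 84: Qd = 707 - 5·84 = 287 and Qs = 8·84 - 60 = 612.
Consumer surplus without the control is ½ · (141.4 - 59) · 412 = 16974.4.
With the floor, consumers buy 287 units at 84, so CS = ½ · (141.4 - 84) · 287 = 8236.9.
Change in consumer surplus = 8236.9 - 16974.4 = -8737.5.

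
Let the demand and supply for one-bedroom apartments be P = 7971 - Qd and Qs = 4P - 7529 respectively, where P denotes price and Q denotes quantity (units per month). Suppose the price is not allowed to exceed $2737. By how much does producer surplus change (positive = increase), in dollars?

-1504635

Rearranging demand gives Qd = 7971 - P. Setting quantity demanded equal to quantity supplied, 7971 - P = 4P - 7529, gives P* = 3100 and Q* = 4871.
Since 2737 < 3100, the ceiling is binding.
At P = 2737: Qd = 7971 - 2737 = 5234 and Qs = 4·2737 - 7529 = 3419.
Producer surplus without the control is ½ · (3100 - 1882.25) · 4871 = 2965830.125.
With the ceiling, producers sell 3419 units at 2737, so PS = ½ · (2737 - 1882.25) · 3419 = 1461195.125.
Change in producer surplus = 1461195.125 - 2965830.125 = -1504635.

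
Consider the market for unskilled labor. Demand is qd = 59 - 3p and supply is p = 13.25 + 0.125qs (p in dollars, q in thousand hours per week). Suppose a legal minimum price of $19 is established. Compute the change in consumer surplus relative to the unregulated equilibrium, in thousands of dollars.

Rearranging supply gives qs = 8p - 106. Setting quantity demanded equal to quantity supplied, 59 - 3p = 8p - 106, gives p* = 15 and q* = 14.
Because the floor (19) lies above the market-clearing price, it is binding.
At p = 19: qd = 59 - 3·19 = 2 and qs = 8·19 - 106 = 46.
Consumer surplus without the control is ½ · (59/3 - 15) · 14 = 98/3.
With the floor, consumers buy 2 units at 19, so CS = ½ · (59/3 - 19) · 2 = 2/3.
Change in consumer surplus = 2/3 - 98/3 = -32.

-32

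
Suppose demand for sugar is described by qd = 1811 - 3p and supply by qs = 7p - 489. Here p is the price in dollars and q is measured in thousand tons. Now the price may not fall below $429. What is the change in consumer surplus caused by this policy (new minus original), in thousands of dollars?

-163677.5

Setting quantity demanded equal to quantity supplied, 1811 - 3p = 7p - 489, gives p* = 230 and q* = 1121.
Because the floor (429) lies above the market-clearing price, it is binding.
At p = 429: qd = 1811 - 3·429 = 524 and qs = 7·429 - 489 = 2514.
Consumer surplus without the control is ½ · (1811/3 - 230) · 1121 = 1256641/6.
With the floor, consumers buy 524 units at 429, so CS = ½ · (1811/3 - 429) · 524 = 137288/3.
Change in consumer surplus = 137288/3 - 1256641/6 = -163677.5.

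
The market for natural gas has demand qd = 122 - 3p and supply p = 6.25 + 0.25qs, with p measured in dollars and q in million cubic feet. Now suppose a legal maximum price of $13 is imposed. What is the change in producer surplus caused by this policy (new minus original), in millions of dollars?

Rearranging supply gives qs = 4p - 25. Setting quantity demanded equal to quantity supplied, 122 - 3p = 4p - 25, gives p* = 21 and q* = 59.
Because the ceiling (13) lies below the market-clearing price, it is binding.
At p = 13: qd = 122 - 3·13 = 83 and qs = 4·13 - 25 = 27.
Producer surplus without the control is ½ · (21 - 6.25) · 59 = 435.125.
With the ceiling, producers sell 27 units at 13, so PS = ½ · (13 - 6.25) · 27 = 91.125.
Change in producer surplus = 91.125 - 435.125 = -344.

-344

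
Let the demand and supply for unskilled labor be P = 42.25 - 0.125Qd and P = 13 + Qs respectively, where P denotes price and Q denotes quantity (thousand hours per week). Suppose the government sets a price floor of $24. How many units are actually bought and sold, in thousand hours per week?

26

Rearranging demand gives Qd = 338 - 8P; rearranging supply gives Qs = P - 13. Without the control the market clears where 338 - 8P = P - 13, i.e. P* = 39 and Q* = 26.
The floor of 24 is below the equilibrium price 39, so it is not binding; the market clears at P* = 39, Q* = 26.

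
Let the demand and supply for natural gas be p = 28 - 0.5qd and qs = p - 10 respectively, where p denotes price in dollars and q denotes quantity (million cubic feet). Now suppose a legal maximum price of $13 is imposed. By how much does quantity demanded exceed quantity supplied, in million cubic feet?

Rearranging demand gives qd = 56 - 2p. Setting quantity demanded equal to quantity supplied, 56 - 2p = p - 10, gives p* = 22 and q* = 12.
The ceiling of 13 is below the equilibrium price 22, so it binds.
At p = 13: qd = 56 - 2·13 = 30 and qs = 13 - 10 = 3.
Shortage = qd - qs = 30 - 3 = 27.

27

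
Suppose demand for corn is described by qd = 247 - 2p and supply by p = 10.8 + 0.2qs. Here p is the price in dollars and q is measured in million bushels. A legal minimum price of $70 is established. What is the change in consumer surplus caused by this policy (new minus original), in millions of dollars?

-3618

Rearranging supply gives qs = 5p - 54. Equilibrium: 247 - 2p = 5p - 54, so 301 = 7p and p* = 43, q* = 161.
Because the floor (70) lies above the market-clearing price, it is binding.
At p = 70: qd = 247 - 2·70 = 107 and qs = 5·70 - 54 = 296.
Consumer surplus without the control is ½ · (123.5 - 43) · 161 = 6480.25.
With the floor, consumers buy 107 units at 70, so CS = ½ · (123.5 - 70) · 107 = 2862.25.
Change in consumer surplus = 2862.25 - 6480.25 = -3618.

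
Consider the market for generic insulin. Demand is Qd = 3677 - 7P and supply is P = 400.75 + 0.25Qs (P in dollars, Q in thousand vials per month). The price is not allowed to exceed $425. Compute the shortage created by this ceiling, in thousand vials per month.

Rearranging supply gives Qs = 4P - 1603. Without the control the market clears where 3677 - 7P = 4P - 1603, i.e. P* = 480 and Q* = 317.
The ceiling of 425 is below the equilibrium price 480, so it binds.
At P = 425: Qd = 3677 - 7·425 = 702 and Qs = 4·425 - 1603 = 97.
Shortage = Qd - Qs = 702 - 97 = 605.

605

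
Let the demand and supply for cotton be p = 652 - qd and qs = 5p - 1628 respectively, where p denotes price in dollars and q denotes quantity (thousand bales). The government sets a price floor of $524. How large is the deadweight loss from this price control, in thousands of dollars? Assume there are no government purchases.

12441.6

Rearranging demand gives qd = 652 - p. Equilibrium: 652 - p = 5p - 1628, so 2280 = 6p and p* = 380, q* = 272.
Because the floor (524) lies above the market-clearing price, it is binding.
At p = 524: qd = 652 - 524 = 128 and qs = 5·524 - 1628 = 992.
Quantity traded falls to 128. At q = 128 the demand price is 652 - 128 = 524 and the supply price is (1628 + 128)/5 = 351.2.
Deadweight loss = ½ · (524 - 351.2) · (272 - 128) = ½ · 172.8 · 144 = 12441.6.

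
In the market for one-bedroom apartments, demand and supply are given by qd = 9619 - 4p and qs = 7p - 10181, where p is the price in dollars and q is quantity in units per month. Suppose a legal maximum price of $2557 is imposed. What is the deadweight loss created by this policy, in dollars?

0

Without the control the market clears where 9619 - 4p = 7p - 10181, i.e. p* = 1800 and q* = 2419.
The ceiling of 2557 is above the equilibrium price 1800, so it is not binding; the market clears at p* = 1800, q* = 2419.
Since the control does not bind, no trades are prevented and deadweight loss is zero.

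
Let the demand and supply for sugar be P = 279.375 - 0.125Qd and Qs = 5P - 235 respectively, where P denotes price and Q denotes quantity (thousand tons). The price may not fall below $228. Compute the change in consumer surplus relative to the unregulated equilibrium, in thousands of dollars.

Rearranging demand gives Qd = 2235 - 8P. Setting quantity demanded equal to quantity supplied, 2235 - 8P = 5P - 235, gives P* = 190 and Q* = 715.
Since 228 > 190, the floor is binding.
At P = 228: Qd = 2235 - 8·228 = 411 and Qs = 5·228 - 235 = 905.
Consumer surplus without the control is ½ · (279.375 - 190) · 715 = 31951.5625.
With the floor, consumers buy 411 units at 228, so CS = ½ · (279.375 - 228) · 411 = 10557.5625.
Change in consumer surplus = 10557.5625 - 31951.5625 = -21394.

-21394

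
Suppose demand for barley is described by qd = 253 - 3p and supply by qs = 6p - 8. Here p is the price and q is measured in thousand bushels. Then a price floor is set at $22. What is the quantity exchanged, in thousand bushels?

In a free market, 253 - 3p = 6p - 8 gives the equilibrium p* = 29, q* = 166.
Since 22 is below p* = 29, the floor does not bind and the free-market outcome prevails.

166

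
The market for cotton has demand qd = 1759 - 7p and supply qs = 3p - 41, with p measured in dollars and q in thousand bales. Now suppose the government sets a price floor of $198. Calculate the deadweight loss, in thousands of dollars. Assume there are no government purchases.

3780

In a free market, 1759 - 7p = 3p - 41 gives the equilibrium p* = 180, q* = 499.
Since 198 > 180, the floor is binding.
At p = 198: qd = 1759 - 7·198 = 373 and qs = 3·198 - 41 = 553.
Quantity traded falls to 373. At q = 373 the demand price is (1759 - 373)/7 = 198 and the supply price is (41 + 373)/3 = 138.
Deadweight loss = ½ · (198 - 138) · (499 - 373) = ½ · 60 · 126 = 3780.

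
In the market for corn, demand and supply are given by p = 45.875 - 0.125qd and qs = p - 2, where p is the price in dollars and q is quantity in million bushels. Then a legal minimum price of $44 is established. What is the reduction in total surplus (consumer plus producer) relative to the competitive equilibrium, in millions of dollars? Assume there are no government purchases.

Rearranging demand gives qd = 367 - 8p. Equilibrium: 367 - 8p = p - 2, so 369 = 9p and p* = 41, q* = 39.
The floor of 44 is above the equilibrium price 41, so it binds.
At p = 44: qd = 367 - 8·44 = 15 and qs = 44 - 2 = 42.
Quantity traded falls to 15. At q = 15 the demand price is (367 - 15)/8 = 44 and the supply price is 2 + 15 = 17.
Deadweight loss = ½ · (44 - 17) · (39 - 15) = ½ · 27 · 24 = 324.

324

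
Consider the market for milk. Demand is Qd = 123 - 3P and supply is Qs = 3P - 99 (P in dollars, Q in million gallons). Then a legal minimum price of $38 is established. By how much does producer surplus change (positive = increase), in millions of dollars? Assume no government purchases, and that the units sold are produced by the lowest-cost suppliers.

Equilibrium: 123 - 3P = 3P - 99, so 222 = 6P and P* = 37, Q* = 12.
The floor of 38 is above the equilibrium price 37, so it binds.
At P = 38: Qd = 123 - 3·38 = 9 and Qs = 3·38 - 99 = 15.
Producer surplus without the control is ½ · (37 - 33) · 12 = 24.
With the floor, 9 units are sold at 38. The supply price at Q = 9 is 36, so PS = ½ · [(38 - 33) + (38 - 36)] · 9 = 31.5.
Change in producer surplus = 31.5 - 24 = 7.5.

7.5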